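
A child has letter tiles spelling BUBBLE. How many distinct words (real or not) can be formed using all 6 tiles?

Letter multiplicities in BUBBLE: B×3, E×1, L×1, U×1.
The number of distinct arrangements is 6!/(3!) = 720/6 = 120.

120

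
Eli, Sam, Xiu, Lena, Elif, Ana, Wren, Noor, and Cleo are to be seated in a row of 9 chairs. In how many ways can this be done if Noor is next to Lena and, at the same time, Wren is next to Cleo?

Treat {Noor,Lena} as one block (2 orders) and {Wren,Cleo} as another (2 orders).
That leaves 7 units to arrange: 2 × 2 × 7! = 4 × 5040 = 20160.

20160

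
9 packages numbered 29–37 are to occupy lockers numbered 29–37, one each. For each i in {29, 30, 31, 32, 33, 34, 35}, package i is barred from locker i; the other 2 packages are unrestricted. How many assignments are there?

Let Aᵢ (for 29 ≤ i ≤ 35) be the placements that put package i in its forbidden locker. Any j of these fix j positions, leaving (9−j)! ways to fill the rest, and there are C(7,j) ways to pick which j.
By inclusion–exclusion, the number of valid placements is Σ_{j=0}^{7} (−1)^j C(7,j)·(9−j)!.
Computing: 362880 − 282240 + 105840 − 25200 + 4200 − 504 + 42 − 2 = 165016.

165016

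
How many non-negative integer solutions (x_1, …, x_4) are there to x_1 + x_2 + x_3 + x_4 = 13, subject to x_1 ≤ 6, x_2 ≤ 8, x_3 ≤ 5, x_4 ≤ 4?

171

Ignoring the caps, the number of non-negative solutions to x_1+…+x_4 = 13 is C(16,3) = 560.
Subtract solutions that violate a single cap (substitute x_i' = x_i − (cap_i+1)): x_1 ≥ 7 gives C(9,3) = 84; x_2 ≥ 9 gives C(7,3) = 35; x_3 ≥ 6 gives C(10,3) = 120; x_4 ≥ 5 gives C(11,3) = 165. Together 404.
Add back pairs where two caps are both exceeded: 0 + 1 + 4 + 0 + 0 + 10 = 15.
By inclusion–exclusion the count is 560 − 404 + 15 = 171.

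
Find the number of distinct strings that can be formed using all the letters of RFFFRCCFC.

RFFFRCCFC has 9 letters with C appearing 3 times, F appearing 4 times, and R appearing twice.
Dividing 9! = 362880 by 4!·3!·2! = 288 for the repeated letters gives 1260.

1260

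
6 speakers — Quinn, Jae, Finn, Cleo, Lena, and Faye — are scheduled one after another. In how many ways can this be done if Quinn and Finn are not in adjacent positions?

There are 6! = 720 arrangements in all. If Quinn and Finn are adjacent, merging them into one block gives 2·(5)! = 240 arrangements.
Complementary counting: 720 − 240 = 480.

480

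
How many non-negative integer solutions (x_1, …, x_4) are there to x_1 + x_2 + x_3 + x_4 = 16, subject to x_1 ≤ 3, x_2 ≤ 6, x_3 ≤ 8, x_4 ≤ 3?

33

By stars and bars, unrestricted non-negative solutions to x_1+…+x_4 = 16 number C(16+3,3) = 969.
Subtract solutions that violate a single cap (substitute x_i' = x_i − (cap_i+1)): x_1 ≥ 4 gives C(15,3) = 455; x_2 ≥ 7 gives C(12,3) = 220; x_3 ≥ 9 gives C(10,3) = 120; x_4 ≥ 4 gives C(15,3) = 455. Together 1250.
Add back pairs where two caps are both exceeded: 56 + 20 + 165 + 1 + 56 + 20 = 318.
Subtract triples: 0 + 4 + 0 + 0 = 4.
By inclusion–exclusion the count is 969 − 1250 + 318 − 4 = 33.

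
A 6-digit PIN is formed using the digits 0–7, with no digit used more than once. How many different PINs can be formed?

This is a permutation of 6 out of 8: P(8,6) = 8!/2!.
That product is 8 × 7 × 6 × 5 × 4 × 3 = 20160.

20160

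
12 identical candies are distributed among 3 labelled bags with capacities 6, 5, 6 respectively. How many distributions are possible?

Without the upper bounds there are C(14,2) = 91 ways to split 12 among 3 bags.
Subtract solutions that violate a single cap (substitute x_i' = x_i − (cap_i+1)): x_1 ≥ 7 gives C(7,2) = 21; x_2 ≥ 6 gives C(8,2) = 28; x_3 ≥ 7 gives C(7,2) = 21. Together 70.
No two caps can be exceeded simultaneously, so the pair terms are all 0.
By inclusion–exclusion the count is 91 − 70 + 0 = 21.

21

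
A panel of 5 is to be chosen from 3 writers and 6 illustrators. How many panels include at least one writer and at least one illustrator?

Unrestricted: C(9,5) = 126 ways to pick any 5 of the 9.
Subtract selections that omit an entire group: no writers → C(6,5) = 6; no illustrators → C(3,5) = 0.
Both groups omitted at once is impossible, so 126 − 6 = 120.

120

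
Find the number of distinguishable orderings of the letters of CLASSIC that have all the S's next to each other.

360

Treat the 2 copies of S as a single block. The multiset to arrange is then {SS, A, C, C, I, L}, 6 items in all.
That gives (6)!/(2!) = 360 arrangements.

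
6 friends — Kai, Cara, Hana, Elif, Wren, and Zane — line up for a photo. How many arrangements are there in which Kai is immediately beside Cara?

240

Glue Kai and Cara into one block (2 internal orders), leaving 5 units to arrange in a row.
That gives 2 × 5! = 2 × 120 = 240.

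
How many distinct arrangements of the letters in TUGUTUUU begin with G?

21

With the first slot taken by G, it remains to arrange the other 7 letters (TUUTUUU).
Those 7 letters have T appearing twice and U appearing 5 times, giving (7)!/(5!·2!) = 21.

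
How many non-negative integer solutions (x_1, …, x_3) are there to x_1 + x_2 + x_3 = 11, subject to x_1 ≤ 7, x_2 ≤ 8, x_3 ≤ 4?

34

By stars and bars, unrestricted non-negative solutions to x_1+…+x_3 = 11 number C(11+2,2) = 78.
Subtract solutions that violate a single cap (substitute x_i' = x_i − (cap_i+1)): x_1 ≥ 8 gives C(5,2) = 10; x_2 ≥ 9 gives C(4,2) = 6; x_3 ≥ 5 gives C(8,2) = 28. Together 44.
No two caps can be exceeded simultaneously, so the pair terms are all 0.
By inclusion–exclusion the count is 78 − 44 + 0 = 34.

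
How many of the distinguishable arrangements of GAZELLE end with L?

With the last slot taken by L, it remains to arrange the other 6 letters (GAZELE).
Those 6 letters have E appearing twice, giving (6)!/(2!) = 360.

360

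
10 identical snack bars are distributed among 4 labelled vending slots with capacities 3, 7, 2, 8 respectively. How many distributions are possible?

88

Without the upper bounds there are C(13,3) = 286 ways to split 10 among 4 vending slots.
Subtract solutions that violate a single cap (substitute x_i' = x_i − (cap_i+1)): x_1 ≥ 4 gives C(9,3) = 84; x_2 ≥ 8 gives C(5,3) = 10; x_3 ≥ 3 gives C(10,3) = 120; x_4 ≥ 9 gives C(4,3) = 4. Together 218.
Add back pairs where two caps are both exceeded: 0 + 20 + 0 + 0 + 0 + 0 = 20.
By inclusion–exclusion the count is 286 − 218 + 20 = 88.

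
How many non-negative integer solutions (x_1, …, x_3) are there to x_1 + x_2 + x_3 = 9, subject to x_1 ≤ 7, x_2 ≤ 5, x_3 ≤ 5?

By stars and bars, unrestricted non-negative solutions to x_1+…+x_3 = 9 number C(9+2,2) = 55.
Subtract solutions that violate a single cap (substitute x_i' = x_i − (cap_i+1)): x_1 ≥ 8 gives C(3,2) = 3; x_2 ≥ 6 gives C(5,2) = 10; x_3 ≥ 6 gives C(5,2) = 10. Together 23.
No two caps can be exceeded simultaneously, so the pair terms are all 0.
By inclusion–exclusion the count is 55 − 23 + 0 = 32.

32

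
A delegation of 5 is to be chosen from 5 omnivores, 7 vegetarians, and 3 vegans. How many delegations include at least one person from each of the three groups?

Total 5-person selections from all 15: C(15,5) = 3003.
Selections missing a whole group: no omnivores → C(10,5) = 252; no vegetarians → C(8,5) = 56; no vegans → C(12,5) = 792.
Add back selections omitting two groups (i.e. drawn from a single group): C(5,5) + C(7,5) + C(3,5) = 22.
By inclusion–exclusion: 3003 − 1100 + 22 = 1925.

1925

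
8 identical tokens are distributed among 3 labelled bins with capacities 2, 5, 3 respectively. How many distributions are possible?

6

Without the upper bounds there are C(10,2) = 45 ways to split 8 among 3 bins.
Subtract solutions that violate a single cap (substitute x_i' = x_i − (cap_i+1)): x_1 ≥ 3 gives C(7,2) = 21; x_2 ≥ 6 gives C(4,2) = 6; x_3 ≥ 4 gives C(6,2) = 15. Together 42.
Add back pairs where two caps are both exceeded: 0 + 3 + 0 = 3.
By inclusion–exclusion the count is 45 − 42 + 3 = 6.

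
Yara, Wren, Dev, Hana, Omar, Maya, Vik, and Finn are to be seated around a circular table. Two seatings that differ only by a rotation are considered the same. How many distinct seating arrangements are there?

Seat Yara anywhere (absorbing the rotational symmetry), then permute the other 7: (7)! = 5040.

5040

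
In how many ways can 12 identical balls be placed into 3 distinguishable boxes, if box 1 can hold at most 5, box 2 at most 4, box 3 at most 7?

15

Without the upper bounds there are C(14,2) = 91 ways to split 12 among 3 boxes.
Subtract solutions that violate a single cap (substitute x_i' = x_i − (cap_i+1)): x_1 ≥ 6 gives C(8,2) = 28; x_2 ≥ 5 gives C(9,2) = 36; x_3 ≥ 8 gives C(6,2) = 15. Together 79.
Add back pairs where two caps are both exceeded: 3 + 0 + 0 = 3.
By inclusion–exclusion the count is 91 − 79 + 3 = 15.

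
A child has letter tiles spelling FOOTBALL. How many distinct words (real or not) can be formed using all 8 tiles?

10080

The 8 letters of FOOTBALL have repeats: L appearing twice and O appearing twice.
Dividing 8! = 40320 by 2!·2! = 4 for the repeated letters gives 10080.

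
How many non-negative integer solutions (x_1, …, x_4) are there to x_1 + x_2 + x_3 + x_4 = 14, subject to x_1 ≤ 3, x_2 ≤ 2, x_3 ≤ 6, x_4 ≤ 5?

By stars and bars, unrestricted non-negative solutions to x_1+…+x_4 = 14 number C(14+3,3) = 680.
Subtract solutions that violate a single cap (substitute x_i' = x_i − (cap_i+1)): x_1 ≥ 4 gives C(13,3) = 286; x_2 ≥ 3 gives C(14,3) = 364; x_3 ≥ 7 gives C(10,3) = 120; x_4 ≥ 6 gives C(11,3) = 165. Together 935.
Add back pairs where two caps are both exceeded: 120 + 20 + 35 + 35 + 56 + 4 = 270.
Subtract triples: 1 + 4 + 0 + 0 = 5.
By inclusion–exclusion the count is 680 − 935 + 270 − 5 = 10.

10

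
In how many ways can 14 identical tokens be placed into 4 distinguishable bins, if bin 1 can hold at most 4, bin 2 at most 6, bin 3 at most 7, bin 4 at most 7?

190

Without the upper bounds there are C(17,3) = 680 ways to split 14 among 4 bins.
Subtract solutions that violate a single cap (substitute x_i' = x_i − (cap_i+1)): x_1 ≥ 5 gives C(12,3) = 220; x_2 ≥ 7 gives C(10,3) = 120; x_3 ≥ 8 gives C(9,3) = 84; x_4 ≥ 8 gives C(9,3) = 84. Together 508.
Add back pairs where two caps are both exceeded: 10 + 4 + 4 + 0 + 0 + 0 = 18.
By inclusion–exclusion the count is 680 − 508 + 18 = 190.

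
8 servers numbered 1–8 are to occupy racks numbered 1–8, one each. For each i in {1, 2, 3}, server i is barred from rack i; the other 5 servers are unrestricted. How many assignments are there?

27240

Let Aᵢ (for i ∈ {1, 2, 3}) be the placements that put server i in its forbidden rack. Any j of these fix j positions, leaving (8−j)! ways to fill the rest, and there are C(3,j) ways to pick which j.
By inclusion–exclusion, the number of valid placements is Σ_{j=0}^{3} (−1)^j C(3,j)·(8−j)!.
Computing: 40320 − 15120 + 2160 − 120 = 27240.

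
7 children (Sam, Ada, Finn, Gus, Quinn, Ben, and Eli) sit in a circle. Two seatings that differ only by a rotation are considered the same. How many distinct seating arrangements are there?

Around a circle, 7 distinct people have 7!/7 = (6)! = 720 rotationally distinct seatings.

720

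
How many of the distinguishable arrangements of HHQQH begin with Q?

Fix Q in the first position and arrange the remaining 4 letters.
Those 4 letters have H appearing 3 times, giving (4)!/(3!) = 4.

4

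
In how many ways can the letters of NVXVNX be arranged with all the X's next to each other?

Treat the 2 copies of X as a single block. The multiset to arrange is then {XX, N, N, V, V}, 5 items in all.
That gives (5)!/(2!·2!) = 30 arrangements.

30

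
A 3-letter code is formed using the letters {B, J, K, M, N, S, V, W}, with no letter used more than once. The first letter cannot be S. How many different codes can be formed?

294

The first letter has 8−1 = 7 choices (anything except S).
The remaining 2 letters are filled from the other 7 symbols without repetition: 7 × 6 = 42.
Total: 7 × 42 = 294.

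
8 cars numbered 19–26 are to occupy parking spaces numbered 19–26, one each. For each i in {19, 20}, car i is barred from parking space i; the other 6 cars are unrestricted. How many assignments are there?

30960

Let Aᵢ (for i ∈ {19, 20}) be the placements that put car i in its forbidden parking space. Any j of these fix j positions, leaving (8−j)! ways to fill the rest, and there are C(2,j) ways to pick which j.
By inclusion–exclusion, the number of valid placements is Σ_{j=0}^{2} (−1)^j C(2,j)·(8−j)!.
Computing: 40320 − 10080 + 720 = 30960.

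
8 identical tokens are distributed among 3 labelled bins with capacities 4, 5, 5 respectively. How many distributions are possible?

23

Without the upper bounds there are C(10,2) = 45 ways to split 8 among 3 bins.
Subtract solutions that violate a single cap (substitute x_i' = x_i − (cap_i+1)): x_1 ≥ 5 gives C(5,2) = 10; x_2 ≥ 6 gives C(4,2) = 6; x_3 ≥ 6 gives C(4,2) = 6. Together 22.
No two caps can be exceeded simultaneously, so the pair terms are all 0.
By inclusion–exclusion the count is 45 − 22 + 0 = 23.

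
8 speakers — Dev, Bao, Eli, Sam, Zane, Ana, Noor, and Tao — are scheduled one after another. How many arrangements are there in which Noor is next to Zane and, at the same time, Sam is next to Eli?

Treat {Noor,Zane} as one block (2 orders) and {Sam,Eli} as another (2 orders).
That leaves 6 units to arrange: 2 × 2 × 6! = 4 × 720 = 2880.

2880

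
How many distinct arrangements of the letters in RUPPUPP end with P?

60

Fix P in the last position and arrange the remaining 6 letters.
Those 6 letters have P appearing 3 times and U appearing twice, giving (6)!/(3!·2!) = 60.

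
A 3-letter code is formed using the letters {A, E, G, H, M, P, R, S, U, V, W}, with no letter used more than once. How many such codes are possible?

This is a permutation of 3 out of 11: P(11,3) = 11!/8!.
That product is 11 × 10 × 9 = 990.

990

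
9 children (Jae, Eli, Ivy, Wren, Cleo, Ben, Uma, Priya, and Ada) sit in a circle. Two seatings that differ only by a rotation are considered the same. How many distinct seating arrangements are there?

40320

Around a circle, 9 distinct people have 9!/9 = (8)! = 40320 rotationally distinct seatings.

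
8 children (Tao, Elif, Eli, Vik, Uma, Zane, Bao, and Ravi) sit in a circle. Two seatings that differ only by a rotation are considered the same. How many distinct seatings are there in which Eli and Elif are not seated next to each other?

All circular seatings of 8 people number (7)! = 5040.
Seatings with Eli beside Elif: treat them as a block with 2 internal orders, giving 2 × (6)! = 1440.
Subtracting, 5040 − 1440 = 3600.

3600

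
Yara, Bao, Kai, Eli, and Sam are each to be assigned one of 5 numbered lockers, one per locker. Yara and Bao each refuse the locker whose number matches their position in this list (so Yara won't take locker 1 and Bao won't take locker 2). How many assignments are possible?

78

Let Aᵢ (for i ∈ {1, 2}) be the placements that put person i in their forbidden locker. Any j of these fix j positions, leaving (5−j)! ways to fill the rest, and there are C(2,j) ways to pick which j.
By inclusion–exclusion, the number of valid placements is Σ_{j=0}^{2} (−1)^j C(2,j)·(5−j)!.
Computing: 120 − 48 + 6 = 78.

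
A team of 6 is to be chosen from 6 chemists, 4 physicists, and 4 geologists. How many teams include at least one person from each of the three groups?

2556

Total 6-person selections from all 14: C(14,6) = 3003.
Selections missing a whole group: no chemists → C(8,6) = 28; no physicists → C(10,6) = 210; no geologists → C(10,6) = 210.
Add back selections omitting two groups (i.e. drawn from a single group): C(6,6) + C(4,6) + C(4,6) = 1.
By inclusion–exclusion: 3003 − 448 + 1 = 2556.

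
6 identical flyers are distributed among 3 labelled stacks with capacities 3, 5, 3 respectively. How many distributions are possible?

By stars and bars, unrestricted non-negative solutions to x_1+…+x_3 = 6 number C(6+2,2) = 28.
Subtract solutions that violate a single cap (substitute x_i' = x_i − (cap_i+1)): x_1 ≥ 4 gives C(4,2) = 6; x_2 ≥ 6 gives C(2,2) = 1; x_3 ≥ 4 gives C(4,2) = 6. Together 13.
No two caps can be exceeded simultaneously, so the pair terms are all 0.
By inclusion–exclusion the count is 28 − 13 + 0 = 15.

15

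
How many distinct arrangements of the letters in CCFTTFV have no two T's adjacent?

450

Total arrangements of CCFTTFV: 7!/(2!·2!·2!) = 630.
Arrangements with the T's together: treat TT as one letter, giving (6)!/(2!·2!) = 180.
Hence 630 − 180 = 450.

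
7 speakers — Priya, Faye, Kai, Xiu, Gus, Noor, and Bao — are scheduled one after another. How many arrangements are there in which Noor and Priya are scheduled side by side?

1440

Place the 5 others and the Noor-Priya pair as 6 objects in a line; the pair has 2 internal arrangements.
That gives 2 × 6! = 2 × 720 = 1440.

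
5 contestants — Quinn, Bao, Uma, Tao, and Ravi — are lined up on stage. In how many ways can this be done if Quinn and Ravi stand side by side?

Glue Quinn and Ravi into one block (2 internal orders), leaving 4 units to arrange in a row.
That gives 2 × 4! = 2 × 24 = 48.

48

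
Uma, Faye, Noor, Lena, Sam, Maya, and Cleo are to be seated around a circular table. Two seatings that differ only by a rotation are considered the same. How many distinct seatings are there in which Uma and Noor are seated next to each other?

Glue Uma and Noor into a block (2 internal orders). Seating 6 units around a circle gives (5)! arrangements.
So 2 × (5)! = 2 × 120 = 240.

240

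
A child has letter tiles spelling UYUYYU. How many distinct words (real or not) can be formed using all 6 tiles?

20

UYUYYU has 6 letters with U appearing 3 times and Y appearing 3 times.
So there are 6! / (3!·3!) = 20 distinguishable arrangements.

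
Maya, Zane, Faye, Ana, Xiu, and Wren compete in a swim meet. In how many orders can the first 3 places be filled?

120

There are 6 choices for 1st place, 5 for 2nd, and 4 for 3rd.
That gives 6 × 5 × 4 = 120.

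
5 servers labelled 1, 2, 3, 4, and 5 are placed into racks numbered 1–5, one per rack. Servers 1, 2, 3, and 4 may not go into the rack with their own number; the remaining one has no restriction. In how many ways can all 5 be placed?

Let Aᵢ (for 1 ≤ i ≤ 4) be the placements that put server i in its forbidden rack. Any j of these fix j positions, leaving (5−j)! ways to fill the rest, and there are C(4,j) ways to pick which j.
By inclusion–exclusion, the number of valid placements is Σ_{j=0}^{4} (−1)^j C(4,j)·(5−j)!.
Computing: 120 − 96 + 36 − 8 + 1 = 53.

53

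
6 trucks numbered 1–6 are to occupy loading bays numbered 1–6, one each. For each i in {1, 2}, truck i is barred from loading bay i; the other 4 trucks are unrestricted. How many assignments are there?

Let Aᵢ (for i ∈ {1, 2}) be the placements that put truck i in its forbidden loading bay. Any j of these fix j positions, leaving (6−j)! ways to fill the rest, and there are C(2,j) ways to pick which j.
By inclusion–exclusion, the number of valid placements is Σ_{j=0}^{2} (−1)^j C(2,j)·(6−j)!.
Computing: 720 − 240 + 24 = 504.

504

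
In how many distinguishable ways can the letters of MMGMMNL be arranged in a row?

210

Letter multiplicities in MMGMMNL: G×1, L×1, M×4, N×1.
Dividing 7! = 5040 by 4! = 24 for the repeated letters gives 210.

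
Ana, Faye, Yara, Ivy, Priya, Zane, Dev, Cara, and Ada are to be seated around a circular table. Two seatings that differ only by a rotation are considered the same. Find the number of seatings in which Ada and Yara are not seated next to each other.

30240

All circular seatings of 9 people number (8)! = 40320.
Those with Ada next to Yara: fuse the pair into one unit and seat 8 units around a circle — 2·(7)! = 10080.
Subtracting, 40320 − 10080 = 30240.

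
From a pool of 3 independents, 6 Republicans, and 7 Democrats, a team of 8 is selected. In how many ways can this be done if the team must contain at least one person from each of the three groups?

11529

Unrestricted: C(16,8) = 12870 ways to pick any 8 of the 16.
Selections missing a whole group: no independents → C(13,8) = 1287; no Republicans → C(10,8) = 45; no Democrats → C(9,8) = 9.
Add back selections omitting two groups (i.e. drawn from a single group): C(3,8) + C(6,8) + C(7,8) = 0.
By inclusion–exclusion: 12870 − 1341 + 0 = 11529.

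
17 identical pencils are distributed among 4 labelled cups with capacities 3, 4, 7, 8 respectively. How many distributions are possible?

Ignoring the caps, the number of non-negative solutions to x_1+…+x_4 = 17 is C(20,3) = 1140.
Subtract solutions that violate a single cap (substitute x_i' = x_i − (cap_i+1)): x_1 ≥ 4 gives C(16,3) = 560; x_2 ≥ 5 gives C(15,3) = 455; x_3 ≥ 8 gives C(12,3) = 220; x_4 ≥ 9 gives C(11,3) = 165. Together 1400.
Add back pairs where two caps are both exceeded: 165 + 56 + 35 + 35 + 20 + 1 = 312.
Subtract triples: 1 + 0 + 0 + 0 = 1.
By inclusion–exclusion the count is 1140 − 1400 + 312 − 1 = 51.

51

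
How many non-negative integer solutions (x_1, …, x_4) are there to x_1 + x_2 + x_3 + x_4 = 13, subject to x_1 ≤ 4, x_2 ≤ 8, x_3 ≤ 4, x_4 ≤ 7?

161

By stars and bars, unrestricted non-negative solutions to x_1+…+x_4 = 13 number C(13+3,3) = 560.
Subtract solutions that violate a single cap (substitute x_i' = x_i − (cap_i+1)): x_1 ≥ 5 gives C(11,3) = 165; x_2 ≥ 9 gives C(7,3) = 35; x_3 ≥ 5 gives C(11,3) = 165; x_4 ≥ 8 gives C(8,3) = 56. Together 421.
Add back pairs where two caps are both exceeded: 0 + 20 + 1 + 0 + 0 + 1 = 22.
By inclusion–exclusion the count is 560 − 421 + 22 = 161.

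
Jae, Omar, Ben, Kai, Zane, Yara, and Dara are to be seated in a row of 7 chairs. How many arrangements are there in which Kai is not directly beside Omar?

3600

There are 7! = 5040 arrangements in all. If Kai and Omar are adjacent, merging them into one block gives 2·(6)! = 1440 arrangements.
Complementary counting: 5040 − 1440 = 3600.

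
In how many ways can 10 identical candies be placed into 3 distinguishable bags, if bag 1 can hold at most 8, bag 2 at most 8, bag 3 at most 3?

32

By stars and bars, unrestricted non-negative solutions to x_1+…+x_3 = 10 number C(10+2,2) = 66.
Subtract solutions that violate a single cap (substitute x_i' = x_i − (cap_i+1)): x_1 ≥ 9 gives C(3,2) = 3; x_2 ≥ 9 gives C(3,2) = 3; x_3 ≥ 4 gives C(8,2) = 28. Together 34.
No two caps can be exceeded simultaneously, so the pair terms are all 0.
By inclusion–exclusion the count is 66 − 34 + 0 = 32.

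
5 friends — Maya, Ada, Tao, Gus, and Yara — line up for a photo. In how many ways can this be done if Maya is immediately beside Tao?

Treat {Maya, Tao} as a single unit. There are 4 units to order, and the pair itself can be ordered 2 ways.
That gives 2 × 4! = 2 × 24 = 48.

48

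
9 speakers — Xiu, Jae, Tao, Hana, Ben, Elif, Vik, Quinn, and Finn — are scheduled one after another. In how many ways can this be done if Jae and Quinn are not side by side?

Of the 9! = 362880 arrangements, those with Jae and Quinn adjacent number 2 × 8! = 80640 (treat the pair as a block with 2 internal orders).
So 362880 − 80640 = 282240 arrangements keep them apart.

282240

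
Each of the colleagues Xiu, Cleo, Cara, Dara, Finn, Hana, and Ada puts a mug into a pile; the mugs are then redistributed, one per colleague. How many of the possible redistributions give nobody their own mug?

Let Aᵢ be the assignments in which colleague i gets their own mug. We want the size of the complement of A₁∪…∪A_7.
By inclusion–exclusion this is Σ_{j=0}^{7} (−1)^j C(7,j)·(7−j)!.
Computing: 5040 − 5040 + 2520 − 840 + 210 − 42 + 7 − 1 = 1854.

1854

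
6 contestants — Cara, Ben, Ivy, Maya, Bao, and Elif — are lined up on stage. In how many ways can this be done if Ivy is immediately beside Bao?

240

Treat {Ivy, Bao} as a single unit. There are 5 units to order, and the pair itself can be ordered 2 ways.
That gives 2 × 5! = 2 × 120 = 240.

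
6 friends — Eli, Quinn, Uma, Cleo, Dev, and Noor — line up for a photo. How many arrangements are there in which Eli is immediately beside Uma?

Treat {Eli, Uma} as a single unit. There are 5 units to order, and the pair itself can be ordered 2 ways.
So the count is 2·(5)! = 240.

240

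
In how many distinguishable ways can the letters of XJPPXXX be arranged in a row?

105

Letter multiplicities in XJPPXXX: J×1, P×2, X×4.
The number of distinct arrangements is 7!/(4!·2!) = 5040/48 = 105.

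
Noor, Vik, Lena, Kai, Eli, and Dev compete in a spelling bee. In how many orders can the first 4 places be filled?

360

This is an ordered selection of 4 from 6: P(6,4).
That gives 6 × 5 × 4 × 3 = 360.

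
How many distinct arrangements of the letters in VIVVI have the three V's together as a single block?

3

Treat the 3 copies of V as a single block. The multiset to arrange is then {VVV, I, I}, 3 items in all.
That gives (3)!/(2!) = 3 arrangements.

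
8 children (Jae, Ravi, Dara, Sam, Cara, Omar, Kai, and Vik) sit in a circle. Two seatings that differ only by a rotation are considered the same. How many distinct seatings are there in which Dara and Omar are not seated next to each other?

3600

All circular seatings of 8 people number (7)! = 5040.
Those with Dara next to Omar: fuse the pair into one unit and seat 7 units around a circle — 2·(6)! = 1440.
Subtracting, 5040 − 1440 = 3600.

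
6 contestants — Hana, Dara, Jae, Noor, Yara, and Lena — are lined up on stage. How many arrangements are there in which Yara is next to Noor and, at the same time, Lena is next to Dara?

Treat {Yara,Noor} as one block (2 orders) and {Lena,Dara} as another (2 orders).
That leaves 4 units to arrange: 2 × 2 × 4! = 4 × 24 = 96.

96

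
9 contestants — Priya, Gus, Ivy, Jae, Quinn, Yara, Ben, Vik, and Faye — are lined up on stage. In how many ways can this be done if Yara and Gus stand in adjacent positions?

Glue Yara and Gus into one block (2 internal orders), leaving 8 units to arrange in a row.
So the count is 2·(8)! = 80640.

80640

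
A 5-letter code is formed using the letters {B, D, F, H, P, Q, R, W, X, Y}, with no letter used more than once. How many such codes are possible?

30240

Choose and order 5 of the 10 symbols: the first letter has 10 options, the next 9, and so on down to 6.
10 × 9 × 8 × 7 × 6 = 30240.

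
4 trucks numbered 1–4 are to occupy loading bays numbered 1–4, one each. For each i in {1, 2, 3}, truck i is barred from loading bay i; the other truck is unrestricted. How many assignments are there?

Let Aᵢ (for i ∈ {1, 2, 3}) be the placements that put truck i in its forbidden loading bay. Any j of these fix j positions, leaving (4−j)! ways to fill the rest, and there are C(3,j) ways to pick which j.
By inclusion–exclusion, the number of valid placements is Σ_{j=0}^{3} (−1)^j C(3,j)·(4−j)!.
Computing: 24 − 18 + 6 − 1 = 11.

11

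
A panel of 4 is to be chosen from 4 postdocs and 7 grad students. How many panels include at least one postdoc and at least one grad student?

Total 4-person selections from all 11: C(11,4) = 330.
Selections missing a whole group: no postdocs → C(7,4) = 35; no grad students → C(4,4) = 1.
Both groups omitted at once is impossible, so 330 − 36 = 294.

294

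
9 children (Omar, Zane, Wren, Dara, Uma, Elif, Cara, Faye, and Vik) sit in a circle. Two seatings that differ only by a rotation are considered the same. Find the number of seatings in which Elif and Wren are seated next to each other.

Glue Elif and Wren into a block (2 internal orders). Seating 8 units around a circle gives (7)! arrangements.
So 2 × (7)! = 2 × 5040 = 10080.

10080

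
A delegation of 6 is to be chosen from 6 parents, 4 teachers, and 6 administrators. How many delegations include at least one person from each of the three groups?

6666

Unrestricted: C(16,6) = 8008 ways to pick any 6 of the 16.
Selections missing a whole group: no parents → C(10,6) = 210; no teachers → C(12,6) = 924; no administrators → C(10,6) = 210.
Add back selections omitting two groups (i.e. drawn from a single group): C(6,6) + C(4,6) + C(6,6) = 2.
By inclusion–exclusion: 8008 − 1344 + 2 = 6666.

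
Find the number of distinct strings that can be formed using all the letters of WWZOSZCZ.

WWZOSZCZ has 8 letters with W appearing twice and Z appearing 3 times.
Dividing 8! = 40320 by 3!·2! = 12 for the repeated letters gives 3360.

3360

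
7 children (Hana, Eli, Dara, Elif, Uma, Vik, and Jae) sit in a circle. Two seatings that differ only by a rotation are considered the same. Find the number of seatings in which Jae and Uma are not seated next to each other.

Without the restriction there are (6)! = 720 seatings.
Seatings with Jae beside Uma: treat them as a block with 2 internal orders, giving 2 × (5)! = 240.
Subtracting, 720 − 240 = 480.

480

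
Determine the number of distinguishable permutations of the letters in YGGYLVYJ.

YGGYLVYJ has 8 letters with G appearing twice and Y appearing 3 times.
Dividing 8! = 40320 by 3!·2! = 12 for the repeated letters gives 3360.

3360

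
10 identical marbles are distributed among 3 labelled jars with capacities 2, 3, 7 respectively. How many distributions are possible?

6

Without the upper bounds there are C(12,2) = 66 ways to split 10 among 3 jars.
Subtract solutions that violate a single cap (substitute x_i' = x_i − (cap_i+1)): x_1 ≥ 3 gives C(9,2) = 36; x_2 ≥ 4 gives C(8,2) = 28; x_3 ≥ 8 gives C(4,2) = 6. Together 70.
Add back pairs where two caps are both exceeded: 10 + 0 + 0 = 10.
By inclusion–exclusion the count is 66 − 70 + 10 = 6.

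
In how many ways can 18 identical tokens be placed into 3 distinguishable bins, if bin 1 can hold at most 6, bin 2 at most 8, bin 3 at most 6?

Without the upper bounds there are C(20,2) = 190 ways to split 18 among 3 bins.
Subtract solutions that violate a single cap (substitute x_i' = x_i − (cap_i+1)): x_1 ≥ 7 gives C(13,2) = 78; x_2 ≥ 9 gives C(11,2) = 55; x_3 ≥ 7 gives C(13,2) = 78. Together 211.
Add back pairs where two caps are both exceeded: 6 + 15 + 6 = 27.
By inclusion–exclusion the count is 190 − 211 + 27 = 6.

6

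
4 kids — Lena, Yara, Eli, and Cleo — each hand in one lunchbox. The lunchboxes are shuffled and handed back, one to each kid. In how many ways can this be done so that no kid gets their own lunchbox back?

9

Count assignments avoiding every fixed point. For any j of the 4 kids fixed to their own lunchbox, the other 4−j can be arranged in (4−j)! ways.
By inclusion–exclusion this is Σ_{j=0}^{4} (−1)^j C(4,j)·(4−j)!.
Computing: 24 − 24 + 12 − 4 + 1 = 9.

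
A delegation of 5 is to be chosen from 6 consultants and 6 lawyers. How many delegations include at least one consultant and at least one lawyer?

780

With no constraint there are C(12,5) = 792 possible selections.
Subtract selections that omit an entire group: no consultants → C(6,5) = 6; no lawyers → C(6,5) = 6.
Both groups omitted at once is impossible, so 792 − 12 = 780.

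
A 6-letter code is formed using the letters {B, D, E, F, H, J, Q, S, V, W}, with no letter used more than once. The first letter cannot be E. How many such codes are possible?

The first letter has 10−1 = 9 choices (anything except E).
The remaining 5 letters are filled from the other 9 symbols without repetition: 9 × 8 × 7 × 6 × 5 = 15120.
Total: 9 × 15120 = 136080.

136080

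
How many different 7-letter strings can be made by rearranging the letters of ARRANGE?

ARRANGE has 7 letters with A appearing twice and R appearing twice.
So there are 7! / (2!·2!) = 1260 distinguishable arrangements.

1260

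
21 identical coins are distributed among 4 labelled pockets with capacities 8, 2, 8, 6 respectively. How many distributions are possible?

19

By stars and bars, unrestricted non-negative solutions to x_1+…+x_4 = 21 number C(21+3,3) = 2024.
Subtract solutions that violate a single cap (substitute x_i' = x_i − (cap_i+1)): x_1 ≥ 9 gives C(15,3) = 455; x_2 ≥ 3 gives C(21,3) = 1330; x_3 ≥ 9 gives C(15,3) = 455; x_4 ≥ 7 gives C(17,3) = 680. Together 2920.
Add back pairs where two caps are both exceeded: 220 + 20 + 56 + 220 + 364 + 56 = 936.
Subtract triples: 1 + 10 + 0 + 10 = 21.
By inclusion–exclusion the count is 2024 − 2920 + 936 − 21 = 19.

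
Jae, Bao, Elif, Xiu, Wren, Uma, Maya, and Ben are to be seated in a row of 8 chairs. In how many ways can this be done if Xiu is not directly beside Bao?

There are 8! = 40320 arrangements in all. If Xiu and Bao are adjacent, merging them into one block gives 2·(7)! = 10080 arrangements.
So 40320 − 10080 = 30240 arrangements keep them apart.

30240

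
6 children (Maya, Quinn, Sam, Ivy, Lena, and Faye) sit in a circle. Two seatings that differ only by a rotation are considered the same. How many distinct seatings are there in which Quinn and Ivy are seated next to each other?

Treat {Quinn, Ivy} as one unit (2 internal orders) and seat the resulting 5 units around the table: (4)! circular arrangements.
So 2 × (4)! = 2 × 24 = 48.

48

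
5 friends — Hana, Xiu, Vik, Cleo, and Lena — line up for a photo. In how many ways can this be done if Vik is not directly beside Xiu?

72

There are 5! = 120 arrangements in all. If Vik and Xiu are adjacent, merging them into one block gives 2·(4)! = 48 arrangements.
So 120 − 48 = 72 arrangements keep them apart.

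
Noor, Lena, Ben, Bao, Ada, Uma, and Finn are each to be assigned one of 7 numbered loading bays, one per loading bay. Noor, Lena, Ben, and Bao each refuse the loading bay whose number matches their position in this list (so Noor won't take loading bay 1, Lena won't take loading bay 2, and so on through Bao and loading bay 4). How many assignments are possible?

2790

Let Aᵢ (for 1 ≤ i ≤ 4) be the placements that put person i in their forbidden loading bay. Any j of these fix j positions, leaving (7−j)! ways to fill the rest, and there are C(4,j) ways to pick which j.
By inclusion–exclusion, the number of valid placements is Σ_{j=0}^{4} (−1)^j C(4,j)·(7−j)!.
Computing: 5040 − 2880 + 720 − 96 + 6 = 2790.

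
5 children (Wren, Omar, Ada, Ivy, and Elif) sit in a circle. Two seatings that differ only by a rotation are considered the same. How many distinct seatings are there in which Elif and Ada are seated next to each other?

12

Glue Elif and Ada into a block (2 internal orders). Seating 4 units around a circle gives (3)! arrangements.
So 2 × (3)! = 2 × 6 = 12.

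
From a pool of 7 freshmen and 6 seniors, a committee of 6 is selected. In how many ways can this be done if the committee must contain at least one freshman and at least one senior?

1708

With no constraint there are C(13,6) = 1716 possible selections.
Subtract selections that omit an entire group: no freshmen → C(6,6) = 1; no seniors → C(7,6) = 7.
Both groups omitted at once is impossible, so 1716 − 8 = 1708.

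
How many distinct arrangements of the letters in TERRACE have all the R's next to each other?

Treat the 2 copies of R as a single block. The multiset to arrange is then {RR, A, C, E, E, T}, 6 items in all.
That gives (6)!/(2!) = 360 arrangements.

360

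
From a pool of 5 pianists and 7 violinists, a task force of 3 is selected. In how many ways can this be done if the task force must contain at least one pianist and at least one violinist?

175

With no constraint there are C(12,3) = 220 possible selections.
Subtract selections that omit an entire group: no pianists → C(7,3) = 35; no violinists → C(5,3) = 10.
Both groups omitted at once is impossible, so 220 − 45 = 175.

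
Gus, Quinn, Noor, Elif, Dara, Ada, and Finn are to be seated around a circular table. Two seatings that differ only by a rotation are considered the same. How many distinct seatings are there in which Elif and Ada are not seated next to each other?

Without the restriction there are (6)! = 720 seatings.
Those with Elif next to Ada: fuse the pair into one unit and seat 6 units around a circle — 2·(5)! = 240.
Subtracting, 720 − 240 = 480.

480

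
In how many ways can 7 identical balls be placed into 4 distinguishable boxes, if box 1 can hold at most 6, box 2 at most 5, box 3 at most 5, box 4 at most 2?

76

By stars and bars, unrestricted non-negative solutions to x_1+…+x_4 = 7 number C(7+3,3) = 120.
Subtract solutions that violate a single cap (substitute x_i' = x_i − (cap_i+1)): x_1 ≥ 7 gives C(3,3) = 1; x_2 ≥ 6 gives C(4,3) = 4; x_3 ≥ 6 gives C(4,3) = 4; x_4 ≥ 3 gives C(7,3) = 35. Together 44.
No two caps can be exceeded simultaneously, so the pair terms are all 0.
By inclusion–exclusion the count is 120 − 44 + 0 = 76.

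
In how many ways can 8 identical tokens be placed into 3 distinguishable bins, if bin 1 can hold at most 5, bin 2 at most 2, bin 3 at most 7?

By stars and bars, unrestricted non-negative solutions to x_1+…+x_3 = 8 number C(8+2,2) = 45.
Subtract solutions that violate a single cap (substitute x_i' = x_i − (cap_i+1)): x_1 ≥ 6 gives C(4,2) = 6; x_2 ≥ 3 gives C(7,2) = 21; x_3 ≥ 8 gives C(2,2) = 1. Together 28.
No two caps can be exceeded simultaneously, so the pair terms are all 0.
By inclusion–exclusion the count is 45 − 28 + 0 = 17.

17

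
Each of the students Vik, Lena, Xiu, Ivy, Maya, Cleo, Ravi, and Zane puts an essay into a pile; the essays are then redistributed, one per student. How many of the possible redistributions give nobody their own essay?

14833

Count assignments avoiding every fixed point. For any j of the 8 students fixed to their own essay, the other 8−j can be arranged in (8−j)! ways.
By inclusion–exclusion this is Σ_{j=0}^{8} (−1)^j C(8,j)·(8−j)!.
Computing: 40320 − 40320 + 20160 − 6720 + 1680 − 336 + 56 − 8 + 1 = 14833.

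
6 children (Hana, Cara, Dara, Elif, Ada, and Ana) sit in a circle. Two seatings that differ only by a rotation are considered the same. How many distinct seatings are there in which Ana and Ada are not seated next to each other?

Without the restriction there are (5)! = 120 seatings.
Seatings with Ana beside Ada: treat them as a block with 2 internal orders, giving 2 × (4)! = 48.
Subtracting, 120 − 48 = 72.

72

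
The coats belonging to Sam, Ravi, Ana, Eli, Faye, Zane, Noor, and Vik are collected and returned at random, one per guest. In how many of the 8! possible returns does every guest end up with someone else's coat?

14833

This is the derangement count D_8: permutations of 8 items with no fixed point.
By inclusion–exclusion this is Σ_{j=0}^{8} (−1)^j C(8,j)·(8−j)!.
Computing: 40320 − 40320 + 20160 − 6720 + 1680 − 336 + 56 − 8 + 1 = 14833.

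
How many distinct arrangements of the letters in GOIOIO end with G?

Fix G in the last position and arrange the remaining 5 letters.
Those 5 letters have I appearing twice and O appearing 3 times, giving (5)!/(3!·2!) = 10.

10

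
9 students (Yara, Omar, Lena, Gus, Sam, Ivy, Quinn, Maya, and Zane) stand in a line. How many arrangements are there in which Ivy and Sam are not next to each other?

282240

Of the 9! = 362880 arrangements, those with Ivy and Sam adjacent number 2 × 8! = 80640 (treat the pair as a block with 2 internal orders).
So 362880 − 80640 = 282240 arrangements keep them apart.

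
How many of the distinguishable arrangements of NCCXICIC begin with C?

420

Fix C in the first position and arrange the remaining 7 letters.
Those 7 letters have C appearing 3 times and I appearing twice, giving (7)!/(3!·2!) = 420.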